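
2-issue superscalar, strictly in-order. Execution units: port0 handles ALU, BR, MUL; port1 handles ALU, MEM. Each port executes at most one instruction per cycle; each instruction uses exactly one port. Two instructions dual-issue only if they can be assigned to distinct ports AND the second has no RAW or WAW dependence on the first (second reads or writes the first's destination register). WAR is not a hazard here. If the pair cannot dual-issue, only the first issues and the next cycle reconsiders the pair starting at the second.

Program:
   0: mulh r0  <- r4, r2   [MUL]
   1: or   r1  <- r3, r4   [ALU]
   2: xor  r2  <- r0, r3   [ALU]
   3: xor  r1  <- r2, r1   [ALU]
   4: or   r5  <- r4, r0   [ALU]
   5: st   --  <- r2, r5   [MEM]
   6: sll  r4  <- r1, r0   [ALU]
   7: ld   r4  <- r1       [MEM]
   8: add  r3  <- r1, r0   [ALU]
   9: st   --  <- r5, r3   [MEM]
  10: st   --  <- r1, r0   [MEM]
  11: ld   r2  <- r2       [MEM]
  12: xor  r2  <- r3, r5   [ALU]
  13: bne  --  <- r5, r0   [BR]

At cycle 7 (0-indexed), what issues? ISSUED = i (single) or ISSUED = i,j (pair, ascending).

ISSUED = 11

  cy0 -> i0/i1 (mulh/or) 2-wide
  cy1 -> i2 (xor) RAW r2
  cy2 -> i3/i4 (xor/or) 2-wide
  cy3 -> i5/i6 (st/sll) 2-wide
  cy4 -> i7/i8 (ld/add) 2-wide
  cy5 -> i9 (st) no-port MEM/MEM
  cy6 -> i10 (st) no-port MEM/MEM
  cy7 -> i11 (ld) WAW r2
  cy8 -> i12/i13 (xor/bne) 2-wide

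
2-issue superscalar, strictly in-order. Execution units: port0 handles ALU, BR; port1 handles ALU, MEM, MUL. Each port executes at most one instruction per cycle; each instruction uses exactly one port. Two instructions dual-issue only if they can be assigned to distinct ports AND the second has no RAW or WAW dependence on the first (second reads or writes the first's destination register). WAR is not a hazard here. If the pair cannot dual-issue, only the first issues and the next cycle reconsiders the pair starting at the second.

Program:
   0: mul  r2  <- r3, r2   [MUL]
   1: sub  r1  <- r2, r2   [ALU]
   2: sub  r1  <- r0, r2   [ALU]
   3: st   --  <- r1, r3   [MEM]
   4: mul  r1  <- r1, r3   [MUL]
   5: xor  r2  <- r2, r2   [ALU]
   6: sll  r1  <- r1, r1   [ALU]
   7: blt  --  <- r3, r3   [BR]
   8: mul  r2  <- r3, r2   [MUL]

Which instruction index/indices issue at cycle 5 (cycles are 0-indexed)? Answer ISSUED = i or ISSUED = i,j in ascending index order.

ISSUED = 6,7

0. mul.MUL @i0  | RAW r2
1. sub.ALU @i1  | WAW r1
2. sub.ALU @i2  | RAW r1
3. st.MEM @i3  | no-port MEM/MUL
4. mul.MUL xor.ALU @i4,i5  | pair
5. sll.ALU blt.BR @i6,i7  | pair
6. mul.MUL @i8  | tail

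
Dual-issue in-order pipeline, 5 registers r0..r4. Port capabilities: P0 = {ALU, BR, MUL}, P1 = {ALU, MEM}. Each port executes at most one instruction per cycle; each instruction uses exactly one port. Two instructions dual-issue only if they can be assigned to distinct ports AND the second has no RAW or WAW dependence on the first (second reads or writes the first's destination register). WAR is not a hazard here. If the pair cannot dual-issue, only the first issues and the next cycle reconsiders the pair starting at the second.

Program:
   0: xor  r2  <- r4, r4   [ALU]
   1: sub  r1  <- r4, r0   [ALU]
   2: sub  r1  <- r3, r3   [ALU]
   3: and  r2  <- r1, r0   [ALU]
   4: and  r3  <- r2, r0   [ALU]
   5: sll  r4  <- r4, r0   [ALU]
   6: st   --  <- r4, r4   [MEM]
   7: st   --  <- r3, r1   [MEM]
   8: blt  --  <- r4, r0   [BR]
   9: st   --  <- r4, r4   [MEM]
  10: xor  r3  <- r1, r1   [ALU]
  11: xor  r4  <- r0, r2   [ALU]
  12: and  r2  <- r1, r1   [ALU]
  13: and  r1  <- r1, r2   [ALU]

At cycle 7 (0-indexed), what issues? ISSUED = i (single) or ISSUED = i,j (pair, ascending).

c0: i0,i1 xor;sub  pair
c1: i2 sub  RAW r1
c2: i3 and  RAW r2
c3: i4,i5 and;sll  pair
c4: i6 st  no-port MEM/MEM
c5: i7,i8 st;blt  pair
c6: i9,i10 st;xor  pair
c7: i11,i12 xor;and  pair
c8: i13 and  tail

ISSUED = 11,12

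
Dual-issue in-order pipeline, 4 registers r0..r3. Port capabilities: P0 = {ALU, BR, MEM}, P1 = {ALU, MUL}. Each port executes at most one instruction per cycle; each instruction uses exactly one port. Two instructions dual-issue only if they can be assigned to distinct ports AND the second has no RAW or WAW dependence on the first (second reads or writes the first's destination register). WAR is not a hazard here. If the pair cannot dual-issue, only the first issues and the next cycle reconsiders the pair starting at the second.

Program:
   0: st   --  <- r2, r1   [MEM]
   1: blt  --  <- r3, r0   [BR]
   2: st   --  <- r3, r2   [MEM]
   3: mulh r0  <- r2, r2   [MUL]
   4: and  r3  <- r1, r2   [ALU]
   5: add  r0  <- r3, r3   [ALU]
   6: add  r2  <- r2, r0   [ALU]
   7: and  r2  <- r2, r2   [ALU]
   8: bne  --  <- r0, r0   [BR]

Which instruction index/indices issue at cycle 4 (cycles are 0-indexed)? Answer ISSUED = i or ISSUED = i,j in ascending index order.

ISSUED = 5

t=0 i0:st ; no-port MEM/BR
t=1 i1:blt ; no-port BR/MEM
t=2 i2/i3:st/mulh ; pair
t=3 i4:and ; RAW r3
t=4 i5:add ; RAW r0
t=5 i6:add ; RAW+WAW r2
t=6 i7/i8:and/bne ; pair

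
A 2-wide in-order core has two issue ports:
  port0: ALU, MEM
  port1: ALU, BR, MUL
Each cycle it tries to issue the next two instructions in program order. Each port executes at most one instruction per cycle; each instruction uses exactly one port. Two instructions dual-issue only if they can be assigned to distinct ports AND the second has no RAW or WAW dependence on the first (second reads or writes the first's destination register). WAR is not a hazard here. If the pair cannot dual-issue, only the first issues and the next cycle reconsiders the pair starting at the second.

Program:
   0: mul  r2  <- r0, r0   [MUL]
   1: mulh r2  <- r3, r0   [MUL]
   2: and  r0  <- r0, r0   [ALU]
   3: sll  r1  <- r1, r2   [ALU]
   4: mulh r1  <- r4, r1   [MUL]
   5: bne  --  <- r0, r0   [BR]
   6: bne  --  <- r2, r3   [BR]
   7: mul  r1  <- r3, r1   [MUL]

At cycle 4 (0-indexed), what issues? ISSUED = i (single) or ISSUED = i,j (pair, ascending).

t=0 i0:mul.MUL ; no-port MUL/MUL
t=1 i1&i2:mulh.MUL;and.ALU ; 2-wide
t=2 i3:sll.ALU ; RAW+WAW r1
t=3 i4:mulh.MUL ; no-port MUL/BR
t=4 i5:bne.BR ; no-port BR/BR
t=5 i6:bne.BR ; no-port BR/MUL
t=6 i7:mul.MUL ; tail

ISSUED = 5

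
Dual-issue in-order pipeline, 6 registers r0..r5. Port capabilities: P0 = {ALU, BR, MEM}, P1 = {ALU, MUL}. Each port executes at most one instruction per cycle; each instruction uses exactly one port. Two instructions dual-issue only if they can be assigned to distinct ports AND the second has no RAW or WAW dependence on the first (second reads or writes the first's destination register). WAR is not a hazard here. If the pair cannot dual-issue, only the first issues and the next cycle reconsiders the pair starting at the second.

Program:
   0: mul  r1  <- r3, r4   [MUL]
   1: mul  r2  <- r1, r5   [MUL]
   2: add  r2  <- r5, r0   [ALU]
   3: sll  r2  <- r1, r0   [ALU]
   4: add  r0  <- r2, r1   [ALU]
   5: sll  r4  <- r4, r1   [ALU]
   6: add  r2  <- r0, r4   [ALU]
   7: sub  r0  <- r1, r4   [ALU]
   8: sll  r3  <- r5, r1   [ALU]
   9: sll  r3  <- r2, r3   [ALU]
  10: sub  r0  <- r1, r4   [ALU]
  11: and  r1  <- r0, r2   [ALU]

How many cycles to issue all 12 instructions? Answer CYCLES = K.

t=0 i0:mul.MUL ; no-port MUL/MUL
t=1 i1:mul.MUL ; WAW r2
t=2 i2:add.ALU ; WAW r2
t=3 i3:sll.ALU ; RAW r2
t=4 i4&i5:add.ALU sll.ALU ; pair
t=5 i6&i7:add.ALU sub.ALU ; pair
t=6 i8:sll.ALU ; RAW+WAW r3
t=7 i9&i10:sll.ALU sub.ALU ; pair
t=8 i11:and.ALU ; tail

CYCLES = 9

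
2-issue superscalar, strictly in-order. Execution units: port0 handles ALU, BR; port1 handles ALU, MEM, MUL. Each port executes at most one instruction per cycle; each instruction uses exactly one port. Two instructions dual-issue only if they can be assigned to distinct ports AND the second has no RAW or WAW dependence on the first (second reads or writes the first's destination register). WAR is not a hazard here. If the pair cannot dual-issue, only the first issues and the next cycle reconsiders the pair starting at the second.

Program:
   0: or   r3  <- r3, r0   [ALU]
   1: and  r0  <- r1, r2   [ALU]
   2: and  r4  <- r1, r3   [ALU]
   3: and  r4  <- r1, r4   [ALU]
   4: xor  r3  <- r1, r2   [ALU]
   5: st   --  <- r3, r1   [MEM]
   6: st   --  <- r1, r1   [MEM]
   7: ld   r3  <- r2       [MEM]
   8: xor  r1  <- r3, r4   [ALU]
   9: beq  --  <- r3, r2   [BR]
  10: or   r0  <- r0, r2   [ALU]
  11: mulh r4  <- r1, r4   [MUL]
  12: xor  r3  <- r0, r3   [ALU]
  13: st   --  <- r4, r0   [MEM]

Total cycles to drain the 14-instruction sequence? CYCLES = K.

CYCLES = 9

  cy0 -> i0,i1 (or+and) pair
  cy1 -> i2 (and) RAW+WAW r4
  cy2 -> i3,i4 (and+xor) pair
  cy3 -> i5 (st) no-port MEM/MEM
  cy4 -> i6 (st) no-port MEM/MEM
  cy5 -> i7 (ld) RAW r3
  cy6 -> i8,i9 (xor+beq) pair
  cy7 -> i10,i11 (or+mulh) pair
  cy8 -> i12,i13 (xor+st) pair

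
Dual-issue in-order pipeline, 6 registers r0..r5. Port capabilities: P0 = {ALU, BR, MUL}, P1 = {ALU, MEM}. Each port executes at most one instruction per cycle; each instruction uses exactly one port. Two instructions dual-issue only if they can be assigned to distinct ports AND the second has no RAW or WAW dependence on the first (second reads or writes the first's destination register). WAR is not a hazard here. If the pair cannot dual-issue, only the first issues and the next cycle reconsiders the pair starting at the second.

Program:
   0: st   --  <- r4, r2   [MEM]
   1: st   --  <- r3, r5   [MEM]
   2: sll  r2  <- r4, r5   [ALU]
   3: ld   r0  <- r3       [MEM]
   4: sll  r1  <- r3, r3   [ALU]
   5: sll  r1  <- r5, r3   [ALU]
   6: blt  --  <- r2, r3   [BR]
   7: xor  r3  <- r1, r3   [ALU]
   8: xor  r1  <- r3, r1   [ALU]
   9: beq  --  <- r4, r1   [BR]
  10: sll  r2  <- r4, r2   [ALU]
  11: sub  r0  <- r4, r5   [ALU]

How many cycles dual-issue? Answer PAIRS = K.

  cy0 -> i0 (st) no-port MEM/MEM
  cy1 -> i1+i2 (st/sll) dual
  cy2 -> i3+i4 (ld/sll) dual
  cy3 -> i5+i6 (sll/blt) dual
  cy4 -> i7 (xor) RAW r3
  cy5 -> i8 (xor) RAW r1
  cy6 -> i9+i10 (beq/sll) dual
  cy7 -> i11 (sub) tail

PAIRS = 4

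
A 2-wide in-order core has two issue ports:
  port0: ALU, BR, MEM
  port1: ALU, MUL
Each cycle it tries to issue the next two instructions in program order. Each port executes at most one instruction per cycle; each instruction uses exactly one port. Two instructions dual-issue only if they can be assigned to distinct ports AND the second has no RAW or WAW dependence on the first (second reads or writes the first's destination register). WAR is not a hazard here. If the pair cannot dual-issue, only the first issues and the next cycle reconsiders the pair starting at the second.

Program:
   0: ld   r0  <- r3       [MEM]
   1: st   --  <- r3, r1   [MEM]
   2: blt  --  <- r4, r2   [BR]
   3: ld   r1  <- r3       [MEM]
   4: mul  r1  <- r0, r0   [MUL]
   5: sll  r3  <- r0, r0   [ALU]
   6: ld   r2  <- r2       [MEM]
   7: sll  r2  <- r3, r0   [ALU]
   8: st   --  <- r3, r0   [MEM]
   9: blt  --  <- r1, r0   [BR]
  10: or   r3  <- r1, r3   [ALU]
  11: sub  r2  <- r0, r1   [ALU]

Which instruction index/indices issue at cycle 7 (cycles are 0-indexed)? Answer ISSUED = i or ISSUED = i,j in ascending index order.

ISSUED = 9,10

  cy0 -> i0 (ld.MEM) no-port MEM/MEM
  cy1 -> i1 (st.MEM) no-port MEM/BR
  cy2 -> i2 (blt.BR) no-port BR/MEM
  cy3 -> i3 (ld.MEM) WAW r1
  cy4 -> i4&i5 (mul.MUL;sll.ALU) 2-wide
  cy5 -> i6 (ld.MEM) WAW r2
  cy6 -> i7&i8 (sll.ALU;st.MEM) 2-wide
  cy7 -> i9&i10 (blt.BR;or.ALU) 2-wide
  cy8 -> i11 (sub.ALU) tail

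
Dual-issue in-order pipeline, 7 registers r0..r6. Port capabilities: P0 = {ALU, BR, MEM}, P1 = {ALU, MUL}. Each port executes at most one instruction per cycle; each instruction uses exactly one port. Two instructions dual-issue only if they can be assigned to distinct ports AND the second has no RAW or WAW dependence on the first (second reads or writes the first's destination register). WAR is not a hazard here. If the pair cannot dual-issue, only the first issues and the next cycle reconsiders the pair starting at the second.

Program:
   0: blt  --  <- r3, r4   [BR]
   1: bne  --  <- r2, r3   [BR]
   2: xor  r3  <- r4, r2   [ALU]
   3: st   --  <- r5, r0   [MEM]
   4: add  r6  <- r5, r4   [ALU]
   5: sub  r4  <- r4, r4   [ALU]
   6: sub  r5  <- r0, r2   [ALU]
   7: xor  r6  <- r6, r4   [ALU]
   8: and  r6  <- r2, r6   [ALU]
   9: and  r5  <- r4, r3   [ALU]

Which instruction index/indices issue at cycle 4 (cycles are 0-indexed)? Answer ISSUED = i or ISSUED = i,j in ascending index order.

0. blt @i0  | no-port BR/BR
1. bne/xor @i1+i2  | 2-wide
2. st/add @i3+i4  | 2-wide
3. sub/sub @i5+i6  | 2-wide
4. xor @i7  | RAW+WAW r6
5. and/and @i8+i9  | 2-wide

ISSUED = 7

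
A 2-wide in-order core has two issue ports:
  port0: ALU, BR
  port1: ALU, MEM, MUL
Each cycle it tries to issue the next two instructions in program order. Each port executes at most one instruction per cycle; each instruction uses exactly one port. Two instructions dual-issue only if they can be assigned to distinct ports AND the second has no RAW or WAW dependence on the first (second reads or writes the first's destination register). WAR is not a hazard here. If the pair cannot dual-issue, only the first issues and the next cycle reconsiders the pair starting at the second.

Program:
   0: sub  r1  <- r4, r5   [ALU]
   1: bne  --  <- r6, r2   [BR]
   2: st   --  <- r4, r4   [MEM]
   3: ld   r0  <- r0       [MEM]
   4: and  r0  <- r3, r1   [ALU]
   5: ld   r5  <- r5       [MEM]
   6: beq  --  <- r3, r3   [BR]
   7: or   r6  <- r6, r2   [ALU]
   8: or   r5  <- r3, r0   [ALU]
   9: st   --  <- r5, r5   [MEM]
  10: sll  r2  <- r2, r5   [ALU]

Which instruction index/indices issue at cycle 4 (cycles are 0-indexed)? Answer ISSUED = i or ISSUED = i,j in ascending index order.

ISSUED = 6,7

c0: i0/i1 sub.ALU+bne.BR  pair
c1: i2 st.MEM  no-port MEM/MEM
c2: i3 ld.MEM  WAW r0
c3: i4/i5 and.ALU+ld.MEM  pair
c4: i6/i7 beq.BR+or.ALU  pair
c5: i8 or.ALU  RAW r5
c6: i9/i10 st.MEM+sll.ALU  pair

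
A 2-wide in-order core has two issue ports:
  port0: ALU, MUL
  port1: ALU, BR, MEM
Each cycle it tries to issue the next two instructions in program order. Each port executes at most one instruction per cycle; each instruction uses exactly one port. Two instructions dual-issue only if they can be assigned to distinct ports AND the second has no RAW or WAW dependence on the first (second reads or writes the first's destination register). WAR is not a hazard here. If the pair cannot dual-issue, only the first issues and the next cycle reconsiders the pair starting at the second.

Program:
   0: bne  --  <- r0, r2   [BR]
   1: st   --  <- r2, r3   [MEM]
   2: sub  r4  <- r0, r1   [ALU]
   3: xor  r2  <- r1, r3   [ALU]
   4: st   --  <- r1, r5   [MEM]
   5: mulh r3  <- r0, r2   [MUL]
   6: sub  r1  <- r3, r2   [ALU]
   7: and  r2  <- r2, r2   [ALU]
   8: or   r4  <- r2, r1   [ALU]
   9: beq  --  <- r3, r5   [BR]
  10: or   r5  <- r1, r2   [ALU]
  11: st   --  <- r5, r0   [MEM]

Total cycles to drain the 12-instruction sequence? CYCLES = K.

#0 head=0: bne i0 no-port BR/MEM
#1 head=1: st;sub i1,i2 dual
#2 head=3: xor;st i3,i4 dual
#3 head=5: mulh i5 RAW r3
#4 head=6: sub;and i6,i7 dual
#5 head=8: or;beq i8,i9 dual
#6 head=10: or i10 RAW r5
#7 head=11: st i11 tail

CYCLES = 8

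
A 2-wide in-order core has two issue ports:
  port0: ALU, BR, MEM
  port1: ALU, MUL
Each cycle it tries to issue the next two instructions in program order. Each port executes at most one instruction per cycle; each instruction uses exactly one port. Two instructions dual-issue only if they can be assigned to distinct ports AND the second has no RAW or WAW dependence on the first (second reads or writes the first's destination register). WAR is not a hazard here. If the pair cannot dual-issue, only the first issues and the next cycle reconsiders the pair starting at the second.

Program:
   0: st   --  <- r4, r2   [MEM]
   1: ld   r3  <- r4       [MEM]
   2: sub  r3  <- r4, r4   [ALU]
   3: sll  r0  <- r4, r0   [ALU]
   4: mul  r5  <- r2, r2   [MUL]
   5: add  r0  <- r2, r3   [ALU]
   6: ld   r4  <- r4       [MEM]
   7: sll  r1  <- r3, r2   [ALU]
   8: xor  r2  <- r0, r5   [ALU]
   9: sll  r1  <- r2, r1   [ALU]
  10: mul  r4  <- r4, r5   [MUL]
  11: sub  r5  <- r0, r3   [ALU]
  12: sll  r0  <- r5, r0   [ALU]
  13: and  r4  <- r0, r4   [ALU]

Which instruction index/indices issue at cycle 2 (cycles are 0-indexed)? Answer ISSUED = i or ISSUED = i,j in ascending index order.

ISSUED = 2,3

[0] i0  st.MEM  -- no-port MEM/MEM
[1] i1  ld.MEM  -- WAW r3
[2] i2+i3  sub.ALU/sll.ALU  -- pair
[3] i4+i5  mul.MUL/add.ALU  -- pair
[4] i6+i7  ld.MEM/sll.ALU  -- pair
[5] i8  xor.ALU  -- RAW r2
[6] i9+i10  sll.ALU/mul.MUL  -- pair
[7] i11  sub.ALU  -- RAW r5
[8] i12  sll.ALU  -- RAW r0
[9] i13  and.ALU  -- tail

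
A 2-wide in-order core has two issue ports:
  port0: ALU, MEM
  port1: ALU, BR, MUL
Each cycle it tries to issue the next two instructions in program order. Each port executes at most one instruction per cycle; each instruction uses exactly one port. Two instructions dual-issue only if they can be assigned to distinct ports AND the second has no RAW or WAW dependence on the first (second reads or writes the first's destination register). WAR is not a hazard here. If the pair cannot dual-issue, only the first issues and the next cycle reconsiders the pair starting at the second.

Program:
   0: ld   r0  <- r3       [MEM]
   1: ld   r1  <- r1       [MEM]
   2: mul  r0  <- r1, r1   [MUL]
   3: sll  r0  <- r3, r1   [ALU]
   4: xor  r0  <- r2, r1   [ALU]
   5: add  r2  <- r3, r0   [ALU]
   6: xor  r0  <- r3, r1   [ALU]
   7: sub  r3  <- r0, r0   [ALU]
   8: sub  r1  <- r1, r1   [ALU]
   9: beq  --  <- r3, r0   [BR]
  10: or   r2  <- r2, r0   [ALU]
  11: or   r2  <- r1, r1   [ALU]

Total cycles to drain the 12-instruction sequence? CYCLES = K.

0. ld @i0  | no-port MEM/MEM
1. ld @i1  | RAW r1
2. mul @i2  | WAW r0
3. sll @i3  | WAW r0
4. xor @i4  | RAW r0
5. add;xor @i5,i6  | dual
6. sub;sub @i7,i8  | dual
7. beq;or @i9,i10  | dual
8. or @i11  | tail

CYCLES = 9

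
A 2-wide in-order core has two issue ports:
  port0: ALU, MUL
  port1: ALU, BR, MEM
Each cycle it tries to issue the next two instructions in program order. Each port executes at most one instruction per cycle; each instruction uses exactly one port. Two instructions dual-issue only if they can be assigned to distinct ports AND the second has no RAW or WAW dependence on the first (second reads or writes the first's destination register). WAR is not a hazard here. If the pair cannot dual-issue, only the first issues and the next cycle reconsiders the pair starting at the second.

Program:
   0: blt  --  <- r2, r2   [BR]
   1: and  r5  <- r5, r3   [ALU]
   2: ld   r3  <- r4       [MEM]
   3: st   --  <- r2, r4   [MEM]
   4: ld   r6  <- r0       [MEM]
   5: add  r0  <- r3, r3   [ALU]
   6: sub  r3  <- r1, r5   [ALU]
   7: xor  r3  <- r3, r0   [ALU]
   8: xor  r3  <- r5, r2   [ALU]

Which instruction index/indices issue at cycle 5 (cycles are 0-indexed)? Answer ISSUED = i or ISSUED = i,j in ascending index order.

ISSUED = 7

t=0 i0+i1:blt/and ; pair
t=1 i2:ld ; no-port MEM/MEM
t=2 i3:st ; no-port MEM/MEM
t=3 i4+i5:ld/add ; pair
t=4 i6:sub ; RAW+WAW r3
t=5 i7:xor ; WAW r3
t=6 i8:xor ; tail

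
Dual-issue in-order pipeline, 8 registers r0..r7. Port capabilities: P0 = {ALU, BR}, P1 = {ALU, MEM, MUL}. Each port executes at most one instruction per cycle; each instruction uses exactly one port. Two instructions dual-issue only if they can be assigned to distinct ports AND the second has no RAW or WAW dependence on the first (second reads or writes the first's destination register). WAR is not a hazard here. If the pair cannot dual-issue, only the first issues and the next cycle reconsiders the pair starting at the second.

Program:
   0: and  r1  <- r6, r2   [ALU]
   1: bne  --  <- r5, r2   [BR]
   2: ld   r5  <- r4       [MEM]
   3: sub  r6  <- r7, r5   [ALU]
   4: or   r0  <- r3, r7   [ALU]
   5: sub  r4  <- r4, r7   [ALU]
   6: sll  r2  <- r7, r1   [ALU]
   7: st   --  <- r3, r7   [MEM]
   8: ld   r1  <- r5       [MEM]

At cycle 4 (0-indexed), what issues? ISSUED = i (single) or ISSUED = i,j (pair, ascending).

0. and/bne @i0,i1  | pair
1. ld @i2  | RAW r5
2. sub/or @i3,i4  | pair
3. sub/sll @i5,i6  | pair
4. st @i7  | no-port MEM/MEM
5. ld @i8  | tail

ISSUED = 7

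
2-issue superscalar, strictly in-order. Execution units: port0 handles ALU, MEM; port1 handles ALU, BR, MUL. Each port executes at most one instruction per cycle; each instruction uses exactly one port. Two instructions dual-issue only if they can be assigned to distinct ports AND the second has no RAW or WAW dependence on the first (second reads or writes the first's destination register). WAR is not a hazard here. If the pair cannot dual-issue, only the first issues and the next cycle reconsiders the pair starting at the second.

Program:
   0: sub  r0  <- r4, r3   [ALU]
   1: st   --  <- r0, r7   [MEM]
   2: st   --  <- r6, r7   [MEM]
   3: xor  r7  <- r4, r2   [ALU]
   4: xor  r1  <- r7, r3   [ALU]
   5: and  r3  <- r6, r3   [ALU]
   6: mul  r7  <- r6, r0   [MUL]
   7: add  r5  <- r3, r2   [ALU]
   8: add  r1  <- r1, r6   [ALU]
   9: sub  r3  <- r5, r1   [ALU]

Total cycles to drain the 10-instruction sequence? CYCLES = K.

#0 head=0: sub.ALU i0 RAW r0
#1 head=1: st.MEM i1 no-port MEM/MEM
#2 head=2: st.MEM/xor.ALU i2&i3 dual
#3 head=4: xor.ALU/and.ALU i4&i5 dual
#4 head=6: mul.MUL/add.ALU i6&i7 dual
#5 head=8: add.ALU i8 RAW r1
#6 head=9: sub.ALU i9 tail

CYCLES = 7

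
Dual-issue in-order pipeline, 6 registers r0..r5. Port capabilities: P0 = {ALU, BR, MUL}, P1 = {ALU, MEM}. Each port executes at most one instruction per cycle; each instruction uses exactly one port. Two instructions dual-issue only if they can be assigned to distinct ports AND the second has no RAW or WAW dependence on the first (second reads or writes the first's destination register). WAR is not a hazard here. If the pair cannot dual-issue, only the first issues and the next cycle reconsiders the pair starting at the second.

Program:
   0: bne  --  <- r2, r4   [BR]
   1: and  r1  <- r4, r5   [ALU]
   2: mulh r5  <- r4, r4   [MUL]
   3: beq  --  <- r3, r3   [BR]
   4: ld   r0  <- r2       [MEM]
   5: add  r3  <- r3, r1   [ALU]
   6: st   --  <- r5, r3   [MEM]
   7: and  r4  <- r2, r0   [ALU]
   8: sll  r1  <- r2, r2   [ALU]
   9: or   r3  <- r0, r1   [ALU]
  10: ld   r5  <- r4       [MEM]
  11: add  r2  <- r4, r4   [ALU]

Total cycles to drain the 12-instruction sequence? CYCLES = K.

c0: i0/i1 bne and  pair
c1: i2 mulh  no-port MUL/BR
c2: i3/i4 beq ld  pair
c3: i5 add  RAW r3
c4: i6/i7 st and  pair
c5: i8 sll  RAW r1
c6: i9/i10 or ld  pair
c7: i11 add  tail

CYCLES = 8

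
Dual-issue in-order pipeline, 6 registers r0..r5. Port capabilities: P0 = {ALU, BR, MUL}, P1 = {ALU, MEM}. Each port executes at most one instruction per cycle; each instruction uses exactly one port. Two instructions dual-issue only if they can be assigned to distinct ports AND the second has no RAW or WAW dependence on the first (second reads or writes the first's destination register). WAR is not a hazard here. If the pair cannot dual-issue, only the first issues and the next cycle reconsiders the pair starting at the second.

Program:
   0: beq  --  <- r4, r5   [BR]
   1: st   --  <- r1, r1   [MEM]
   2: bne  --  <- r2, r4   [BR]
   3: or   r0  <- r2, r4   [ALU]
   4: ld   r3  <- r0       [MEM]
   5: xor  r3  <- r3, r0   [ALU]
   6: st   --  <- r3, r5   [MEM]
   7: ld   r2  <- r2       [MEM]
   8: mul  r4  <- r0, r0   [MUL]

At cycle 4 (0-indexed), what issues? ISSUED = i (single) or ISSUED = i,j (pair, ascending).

ISSUED = 6

  cy0 -> i0+i1 (beq/st) dual
  cy1 -> i2+i3 (bne/or) dual
  cy2 -> i4 (ld) RAW+WAW r3
  cy3 -> i5 (xor) RAW r3
  cy4 -> i6 (st) no-port MEM/MEM
  cy5 -> i7+i8 (ld/mul) dual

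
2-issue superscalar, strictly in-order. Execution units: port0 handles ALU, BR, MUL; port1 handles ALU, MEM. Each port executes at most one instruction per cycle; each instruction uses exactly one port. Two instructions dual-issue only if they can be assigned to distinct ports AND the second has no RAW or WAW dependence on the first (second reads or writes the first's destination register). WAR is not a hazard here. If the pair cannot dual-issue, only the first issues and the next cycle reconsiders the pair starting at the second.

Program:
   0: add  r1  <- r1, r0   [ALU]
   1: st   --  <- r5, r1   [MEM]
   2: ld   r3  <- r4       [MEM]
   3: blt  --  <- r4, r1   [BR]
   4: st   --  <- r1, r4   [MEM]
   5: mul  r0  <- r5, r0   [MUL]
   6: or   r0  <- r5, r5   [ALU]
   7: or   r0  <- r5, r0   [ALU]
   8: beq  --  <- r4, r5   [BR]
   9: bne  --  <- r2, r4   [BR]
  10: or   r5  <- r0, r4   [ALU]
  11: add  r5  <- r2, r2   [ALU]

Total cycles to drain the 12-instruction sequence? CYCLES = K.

t=0 i0:add.ALU ; RAW r1
t=1 i1:st.MEM ; no-port MEM/MEM
t=2 i2/i3:ld.MEM+blt.BR ; 2-wide
t=3 i4/i5:st.MEM+mul.MUL ; 2-wide
t=4 i6:or.ALU ; RAW+WAW r0
t=5 i7/i8:or.ALU+beq.BR ; 2-wide
t=6 i9/i10:bne.BR+or.ALU ; 2-wide
t=7 i11:add.ALU ; tail

CYCLES = 8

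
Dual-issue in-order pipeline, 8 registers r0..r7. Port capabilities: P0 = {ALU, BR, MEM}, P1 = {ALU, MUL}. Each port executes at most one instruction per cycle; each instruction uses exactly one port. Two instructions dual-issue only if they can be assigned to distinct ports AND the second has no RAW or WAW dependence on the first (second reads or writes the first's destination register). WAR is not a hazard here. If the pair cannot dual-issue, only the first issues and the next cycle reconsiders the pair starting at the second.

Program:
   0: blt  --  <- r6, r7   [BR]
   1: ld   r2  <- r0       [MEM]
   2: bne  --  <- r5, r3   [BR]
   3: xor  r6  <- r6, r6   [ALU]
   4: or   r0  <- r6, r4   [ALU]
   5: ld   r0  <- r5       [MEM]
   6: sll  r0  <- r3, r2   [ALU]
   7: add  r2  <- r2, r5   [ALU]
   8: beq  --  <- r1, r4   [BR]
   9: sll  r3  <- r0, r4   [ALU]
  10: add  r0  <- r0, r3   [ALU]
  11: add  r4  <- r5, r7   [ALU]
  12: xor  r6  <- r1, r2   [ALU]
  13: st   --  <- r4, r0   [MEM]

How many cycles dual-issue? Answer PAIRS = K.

  cy0 -> i0 (blt) no-port BR/MEM
  cy1 -> i1 (ld) no-port MEM/BR
  cy2 -> i2/i3 (bne/xor) pair
  cy3 -> i4 (or) WAW r0
  cy4 -> i5 (ld) WAW r0
  cy5 -> i6/i7 (sll/add) pair
  cy6 -> i8/i9 (beq/sll) pair
  cy7 -> i10/i11 (add/add) pair
  cy8 -> i12/i13 (xor/st) pair

PAIRS = 5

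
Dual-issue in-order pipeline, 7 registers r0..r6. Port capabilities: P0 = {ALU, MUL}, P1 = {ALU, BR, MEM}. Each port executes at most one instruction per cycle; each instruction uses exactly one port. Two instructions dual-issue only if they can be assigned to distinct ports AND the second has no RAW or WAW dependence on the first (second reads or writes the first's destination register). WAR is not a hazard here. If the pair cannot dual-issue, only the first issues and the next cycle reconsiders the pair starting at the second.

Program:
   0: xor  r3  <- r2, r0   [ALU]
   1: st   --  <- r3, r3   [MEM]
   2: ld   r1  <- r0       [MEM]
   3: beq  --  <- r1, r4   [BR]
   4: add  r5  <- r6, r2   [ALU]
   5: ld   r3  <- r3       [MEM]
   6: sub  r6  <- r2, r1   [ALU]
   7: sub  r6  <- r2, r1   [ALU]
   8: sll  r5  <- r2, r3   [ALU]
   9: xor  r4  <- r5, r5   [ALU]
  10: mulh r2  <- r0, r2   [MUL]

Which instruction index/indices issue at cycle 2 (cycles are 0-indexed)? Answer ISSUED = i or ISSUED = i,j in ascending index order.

ISSUED = 2

t=0 i0:xor ; RAW r3
t=1 i1:st ; no-port MEM/MEM
t=2 i2:ld ; no-port MEM/BR
t=3 i3/i4:beq;add ; pair
t=4 i5/i6:ld;sub ; pair
t=5 i7/i8:sub;sll ; pair
t=6 i9/i10:xor;mulh ; pair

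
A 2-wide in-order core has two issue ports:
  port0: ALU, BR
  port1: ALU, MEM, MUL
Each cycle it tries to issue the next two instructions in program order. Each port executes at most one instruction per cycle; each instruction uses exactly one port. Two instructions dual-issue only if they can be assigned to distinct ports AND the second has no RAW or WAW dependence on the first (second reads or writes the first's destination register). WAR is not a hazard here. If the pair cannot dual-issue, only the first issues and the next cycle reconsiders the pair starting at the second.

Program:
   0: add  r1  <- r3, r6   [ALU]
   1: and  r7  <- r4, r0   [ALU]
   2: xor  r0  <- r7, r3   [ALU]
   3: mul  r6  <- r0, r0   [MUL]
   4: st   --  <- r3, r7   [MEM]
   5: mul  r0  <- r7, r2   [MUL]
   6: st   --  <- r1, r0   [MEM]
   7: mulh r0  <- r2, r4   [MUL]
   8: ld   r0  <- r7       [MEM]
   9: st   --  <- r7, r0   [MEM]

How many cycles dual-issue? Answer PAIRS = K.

PAIRS = 1

[0] i0&i1  add.ALU and.ALU  -- dual
[1] i2  xor.ALU  -- RAW r0
[2] i3  mul.MUL  -- no-port MUL/MEM
[3] i4  st.MEM  -- no-port MEM/MUL
[4] i5  mul.MUL  -- no-port MUL/MEM
[5] i6  st.MEM  -- no-port MEM/MUL
[6] i7  mulh.MUL  -- no-port MUL/MEM
[7] i8  ld.MEM  -- no-port MEM/MEM
[8] i9  st.MEM  -- tail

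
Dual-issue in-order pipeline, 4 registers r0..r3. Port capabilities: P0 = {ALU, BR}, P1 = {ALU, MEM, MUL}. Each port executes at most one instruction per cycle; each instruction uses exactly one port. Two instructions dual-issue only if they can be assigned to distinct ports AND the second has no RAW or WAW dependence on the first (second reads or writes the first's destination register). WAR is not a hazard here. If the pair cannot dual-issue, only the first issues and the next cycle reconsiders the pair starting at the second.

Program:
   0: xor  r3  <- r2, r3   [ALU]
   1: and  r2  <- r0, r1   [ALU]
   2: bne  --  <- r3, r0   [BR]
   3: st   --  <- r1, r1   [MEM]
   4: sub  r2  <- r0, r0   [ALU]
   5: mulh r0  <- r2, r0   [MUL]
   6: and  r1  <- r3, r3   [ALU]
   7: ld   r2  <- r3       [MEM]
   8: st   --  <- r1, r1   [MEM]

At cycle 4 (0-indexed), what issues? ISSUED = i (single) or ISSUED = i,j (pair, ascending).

[0] i0/i1  xor;and  -- dual
[1] i2/i3  bne;st  -- dual
[2] i4  sub  -- RAW r2
[3] i5/i6  mulh;and  -- dual
[4] i7  ld  -- no-port MEM/MEM
[5] i8  st  -- tail

ISSUED = 7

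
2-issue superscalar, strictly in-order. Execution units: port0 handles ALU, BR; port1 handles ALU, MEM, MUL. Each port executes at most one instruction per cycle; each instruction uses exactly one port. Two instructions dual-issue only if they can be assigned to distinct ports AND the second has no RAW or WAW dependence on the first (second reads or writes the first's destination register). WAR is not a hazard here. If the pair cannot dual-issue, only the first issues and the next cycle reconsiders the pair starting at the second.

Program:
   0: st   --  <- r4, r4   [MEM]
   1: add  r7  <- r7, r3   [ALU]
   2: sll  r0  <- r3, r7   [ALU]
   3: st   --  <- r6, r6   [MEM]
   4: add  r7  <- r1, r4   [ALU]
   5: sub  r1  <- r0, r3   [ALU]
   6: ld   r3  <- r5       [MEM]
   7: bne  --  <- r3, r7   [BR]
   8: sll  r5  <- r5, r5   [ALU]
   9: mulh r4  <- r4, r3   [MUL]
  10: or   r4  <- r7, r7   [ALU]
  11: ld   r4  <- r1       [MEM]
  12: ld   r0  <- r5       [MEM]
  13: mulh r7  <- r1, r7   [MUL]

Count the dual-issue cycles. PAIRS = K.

PAIRS = 4

[0] i0&i1  st.MEM/add.ALU  -- pair
[1] i2&i3  sll.ALU/st.MEM  -- pair
[2] i4&i5  add.ALU/sub.ALU  -- pair
[3] i6  ld.MEM  -- RAW r3
[4] i7&i8  bne.BR/sll.ALU  -- pair
[5] i9  mulh.MUL  -- WAW r4
[6] i10  or.ALU  -- WAW r4
[7] i11  ld.MEM  -- no-port MEM/MEM
[8] i12  ld.MEM  -- no-port MEM/MUL
[9] i13  mulh.MUL  -- tail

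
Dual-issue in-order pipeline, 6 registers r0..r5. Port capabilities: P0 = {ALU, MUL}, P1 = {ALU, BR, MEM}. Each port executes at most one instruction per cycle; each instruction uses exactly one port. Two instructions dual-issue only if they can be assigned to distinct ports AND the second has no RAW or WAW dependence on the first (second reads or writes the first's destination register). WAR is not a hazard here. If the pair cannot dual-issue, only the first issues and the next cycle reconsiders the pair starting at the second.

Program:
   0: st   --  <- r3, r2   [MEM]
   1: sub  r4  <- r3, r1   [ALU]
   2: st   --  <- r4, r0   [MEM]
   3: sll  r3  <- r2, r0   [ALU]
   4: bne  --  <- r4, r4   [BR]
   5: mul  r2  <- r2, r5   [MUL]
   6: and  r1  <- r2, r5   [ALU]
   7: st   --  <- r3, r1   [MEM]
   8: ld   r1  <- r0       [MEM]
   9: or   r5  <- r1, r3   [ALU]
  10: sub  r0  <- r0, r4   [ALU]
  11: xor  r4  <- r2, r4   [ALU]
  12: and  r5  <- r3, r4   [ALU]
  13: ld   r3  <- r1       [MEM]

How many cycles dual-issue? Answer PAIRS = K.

[0] i0+i1  st/sub  -- pair
[1] i2+i3  st/sll  -- pair
[2] i4+i5  bne/mul  -- pair
[3] i6  and  -- RAW r1
[4] i7  st  -- no-port MEM/MEM
[5] i8  ld  -- RAW r1
[6] i9+i10  or/sub  -- pair
[7] i11  xor  -- RAW r4
[8] i12+i13  and/ld  -- pair

PAIRS = 5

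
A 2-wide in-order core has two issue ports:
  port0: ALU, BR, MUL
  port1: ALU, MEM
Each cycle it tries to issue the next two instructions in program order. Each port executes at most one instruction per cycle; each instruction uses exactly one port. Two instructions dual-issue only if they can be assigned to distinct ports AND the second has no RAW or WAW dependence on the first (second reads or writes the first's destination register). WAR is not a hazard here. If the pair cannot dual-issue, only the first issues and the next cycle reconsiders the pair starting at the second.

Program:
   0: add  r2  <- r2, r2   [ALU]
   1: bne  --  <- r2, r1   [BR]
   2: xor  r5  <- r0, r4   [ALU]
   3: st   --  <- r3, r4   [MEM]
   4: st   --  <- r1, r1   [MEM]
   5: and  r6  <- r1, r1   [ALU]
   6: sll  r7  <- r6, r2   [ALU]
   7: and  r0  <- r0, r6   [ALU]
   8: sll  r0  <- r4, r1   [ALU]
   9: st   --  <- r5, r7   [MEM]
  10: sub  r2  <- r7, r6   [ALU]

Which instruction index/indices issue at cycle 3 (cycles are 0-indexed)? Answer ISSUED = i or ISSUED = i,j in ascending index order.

ISSUED = 4,5

0. add @i0  | RAW r2
1. bne/xor @i1+i2  | pair
2. st @i3  | no-port MEM/MEM
3. st/and @i4+i5  | pair
4. sll/and @i6+i7  | pair
5. sll/st @i8+i9  | pair
6. sub @i10  | tail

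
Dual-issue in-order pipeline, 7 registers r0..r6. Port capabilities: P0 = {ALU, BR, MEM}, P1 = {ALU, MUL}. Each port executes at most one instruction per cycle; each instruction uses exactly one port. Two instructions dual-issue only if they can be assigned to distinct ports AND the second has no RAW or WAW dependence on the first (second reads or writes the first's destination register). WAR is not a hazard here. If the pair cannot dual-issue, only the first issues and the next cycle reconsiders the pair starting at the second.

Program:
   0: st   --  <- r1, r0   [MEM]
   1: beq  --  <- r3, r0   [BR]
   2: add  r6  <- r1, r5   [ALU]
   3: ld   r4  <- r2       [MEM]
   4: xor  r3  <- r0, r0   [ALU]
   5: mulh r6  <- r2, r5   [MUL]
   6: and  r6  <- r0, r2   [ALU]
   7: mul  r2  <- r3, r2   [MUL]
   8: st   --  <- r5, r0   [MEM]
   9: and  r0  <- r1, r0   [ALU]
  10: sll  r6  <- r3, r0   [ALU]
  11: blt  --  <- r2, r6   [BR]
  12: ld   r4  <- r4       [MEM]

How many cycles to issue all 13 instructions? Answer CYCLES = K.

CYCLES = 9

c0: i0 st.MEM  no-port MEM/BR
c1: i1&i2 beq.BR/add.ALU  pair
c2: i3&i4 ld.MEM/xor.ALU  pair
c3: i5 mulh.MUL  WAW r6
c4: i6&i7 and.ALU/mul.MUL  pair
c5: i8&i9 st.MEM/and.ALU  pair
c6: i10 sll.ALU  RAW r6
c7: i11 blt.BR  no-port BR/MEM
c8: i12 ld.MEM  tail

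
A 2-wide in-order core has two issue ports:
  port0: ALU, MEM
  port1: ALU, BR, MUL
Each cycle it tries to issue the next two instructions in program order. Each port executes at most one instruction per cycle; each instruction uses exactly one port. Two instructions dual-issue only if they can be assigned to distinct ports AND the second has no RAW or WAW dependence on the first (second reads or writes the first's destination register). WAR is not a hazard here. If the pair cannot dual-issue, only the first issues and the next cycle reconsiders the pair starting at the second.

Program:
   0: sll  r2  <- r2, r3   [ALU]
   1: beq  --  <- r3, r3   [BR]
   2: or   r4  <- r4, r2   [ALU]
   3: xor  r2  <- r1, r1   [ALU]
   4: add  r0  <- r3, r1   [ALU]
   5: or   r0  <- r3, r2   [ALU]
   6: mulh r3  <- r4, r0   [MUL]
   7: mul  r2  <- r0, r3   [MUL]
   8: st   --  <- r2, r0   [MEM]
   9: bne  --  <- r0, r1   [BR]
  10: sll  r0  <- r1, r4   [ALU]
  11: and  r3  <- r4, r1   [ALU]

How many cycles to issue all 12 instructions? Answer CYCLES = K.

CYCLES = 8

0. sll.ALU beq.BR @i0,i1  | pair
1. or.ALU xor.ALU @i2,i3  | pair
2. add.ALU @i4  | WAW r0
3. or.ALU @i5  | RAW r0
4. mulh.MUL @i6  | no-port MUL/MUL
5. mul.MUL @i7  | RAW r2
6. st.MEM bne.BR @i8,i9  | pair
7. sll.ALU and.ALU @i10,i11  | pair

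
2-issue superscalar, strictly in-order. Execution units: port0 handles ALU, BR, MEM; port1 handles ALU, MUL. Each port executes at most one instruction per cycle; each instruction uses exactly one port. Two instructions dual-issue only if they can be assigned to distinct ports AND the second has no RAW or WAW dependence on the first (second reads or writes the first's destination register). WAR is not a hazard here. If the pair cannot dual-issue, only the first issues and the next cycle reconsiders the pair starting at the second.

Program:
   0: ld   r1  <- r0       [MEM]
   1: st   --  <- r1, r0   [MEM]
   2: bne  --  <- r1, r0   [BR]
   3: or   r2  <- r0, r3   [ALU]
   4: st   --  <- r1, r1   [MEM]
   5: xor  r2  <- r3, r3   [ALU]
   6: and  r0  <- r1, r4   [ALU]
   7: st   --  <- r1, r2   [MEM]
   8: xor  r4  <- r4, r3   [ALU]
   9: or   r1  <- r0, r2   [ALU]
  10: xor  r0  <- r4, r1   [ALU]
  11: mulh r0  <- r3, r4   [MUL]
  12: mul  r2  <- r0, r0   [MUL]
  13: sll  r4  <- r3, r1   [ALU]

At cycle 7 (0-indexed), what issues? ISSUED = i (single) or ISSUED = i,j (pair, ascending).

t=0 i0:ld.MEM ; no-port MEM/MEM
t=1 i1:st.MEM ; no-port MEM/BR
t=2 i2/i3:bne.BR;or.ALU ; pair
t=3 i4/i5:st.MEM;xor.ALU ; pair
t=4 i6/i7:and.ALU;st.MEM ; pair
t=5 i8/i9:xor.ALU;or.ALU ; pair
t=6 i10:xor.ALU ; WAW r0
t=7 i11:mulh.MUL ; no-port MUL/MUL
t=8 i12/i13:mul.MUL;sll.ALU ; pair

ISSUED = 11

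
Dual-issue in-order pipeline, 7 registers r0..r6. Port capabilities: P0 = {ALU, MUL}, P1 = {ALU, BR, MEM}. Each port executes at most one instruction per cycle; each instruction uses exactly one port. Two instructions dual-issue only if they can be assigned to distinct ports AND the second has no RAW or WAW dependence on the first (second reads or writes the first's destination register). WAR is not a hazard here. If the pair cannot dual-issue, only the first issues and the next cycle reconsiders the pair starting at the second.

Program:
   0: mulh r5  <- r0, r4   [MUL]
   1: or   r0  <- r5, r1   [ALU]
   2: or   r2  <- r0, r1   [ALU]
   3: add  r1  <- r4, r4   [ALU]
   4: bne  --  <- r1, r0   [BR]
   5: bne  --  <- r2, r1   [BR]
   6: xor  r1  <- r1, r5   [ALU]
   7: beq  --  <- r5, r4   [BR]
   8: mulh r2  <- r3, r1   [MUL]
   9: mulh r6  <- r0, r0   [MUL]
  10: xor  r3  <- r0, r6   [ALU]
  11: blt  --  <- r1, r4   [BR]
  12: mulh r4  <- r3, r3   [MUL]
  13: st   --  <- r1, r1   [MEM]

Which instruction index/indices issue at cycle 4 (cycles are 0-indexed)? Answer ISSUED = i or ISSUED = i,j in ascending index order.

  cy0 -> i0 (mulh.MUL) RAW r5
  cy1 -> i1 (or.ALU) RAW r0
  cy2 -> i2+i3 (or.ALU;add.ALU) dual
  cy3 -> i4 (bne.BR) no-port BR/BR
  cy4 -> i5+i6 (bne.BR;xor.ALU) dual
  cy5 -> i7+i8 (beq.BR;mulh.MUL) dual
  cy6 -> i9 (mulh.MUL) RAW r6
  cy7 -> i10+i11 (xor.ALU;blt.BR) dual
  cy8 -> i12+i13 (mulh.MUL;st.MEM) dual

ISSUED = 5,6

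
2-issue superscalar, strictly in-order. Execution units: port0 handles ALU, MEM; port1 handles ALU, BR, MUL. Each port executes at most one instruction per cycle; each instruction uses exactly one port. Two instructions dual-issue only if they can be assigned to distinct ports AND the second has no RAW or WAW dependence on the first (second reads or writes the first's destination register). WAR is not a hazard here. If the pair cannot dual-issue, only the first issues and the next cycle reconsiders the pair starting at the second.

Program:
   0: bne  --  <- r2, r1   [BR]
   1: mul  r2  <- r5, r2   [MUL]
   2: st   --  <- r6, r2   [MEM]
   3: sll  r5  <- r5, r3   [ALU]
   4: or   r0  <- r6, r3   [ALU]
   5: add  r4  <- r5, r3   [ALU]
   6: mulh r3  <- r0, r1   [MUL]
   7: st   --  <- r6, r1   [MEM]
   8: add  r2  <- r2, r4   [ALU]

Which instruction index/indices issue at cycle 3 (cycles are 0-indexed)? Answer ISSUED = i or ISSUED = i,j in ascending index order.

0. bne @i0  | no-port BR/MUL
1. mul @i1  | RAW r2
2. st;sll @i2,i3  | dual
3. or;add @i4,i5  | dual
4. mulh;st @i6,i7  | dual
5. add @i8  | tail

ISSUED = 4,5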